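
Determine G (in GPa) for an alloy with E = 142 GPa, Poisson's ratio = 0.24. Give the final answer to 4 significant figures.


G = E / (2*(1+nu))
G = 142 / (2*(1+0.24))
G = 57.26 GPa


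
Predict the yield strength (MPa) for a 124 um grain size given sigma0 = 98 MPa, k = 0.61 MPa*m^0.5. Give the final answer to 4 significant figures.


sigma_y = sigma0 + k / sqrt(d)
d = 124 um = 1.24e-04 m
sigma_y = 98 + 0.61 / sqrt(1.24e-04)
sigma_y = 152.8 MPa


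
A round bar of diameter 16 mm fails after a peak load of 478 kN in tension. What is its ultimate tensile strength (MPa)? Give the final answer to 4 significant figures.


A0 = pi*(d/2)^2 = pi*(16/2)^2 = 201.062 mm^2
UTS = F_max / A0 = 478*1000 / 201.062
UTS = 2377 MPa


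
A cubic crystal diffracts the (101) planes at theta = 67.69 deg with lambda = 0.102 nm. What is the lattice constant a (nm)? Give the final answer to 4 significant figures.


d = lambda / (2*sin(theta))
d = 0.102 / (2*sin(67.69 deg))
d = 0.0551266 nm
a = d * sqrt(h^2+k^2+l^2) = 0.0551266 * sqrt(2)
a = 0.07796 nm


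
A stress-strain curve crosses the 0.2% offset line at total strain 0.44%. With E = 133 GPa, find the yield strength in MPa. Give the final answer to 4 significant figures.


Offset strain = 0.002
Elastic strain at yield = total_strain - offset = 4.4e-03 - 0.002 = 2.4e-03
sigma_y = E * elastic_strain = 133000 * 2.4e-03
sigma_y = 319.2 MPa


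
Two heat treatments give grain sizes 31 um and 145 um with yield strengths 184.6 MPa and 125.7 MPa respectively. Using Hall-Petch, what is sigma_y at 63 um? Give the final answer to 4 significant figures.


sigma_y = sigma0 + k / sqrt(d)
1/sqrt(d1) = 1/sqrt(3.1e-05) = 179.605;  1/sqrt(d2) = 83.0455
k = (sigma1 - sigma2) / (1/sqrt(d1) - 1/sqrt(d2)) = (184.6 - 125.7) / (179.605 - 83.0455) = 0.609985 MPa*m^0.5
sigma0 = sigma1 - k/sqrt(d1) = 184.6 - 0.609985*179.605 = 75.0435 MPa
sigma_y(d3) = 75.0435 + 0.609985 / sqrt(6.3e-05) = 151.9 MPa


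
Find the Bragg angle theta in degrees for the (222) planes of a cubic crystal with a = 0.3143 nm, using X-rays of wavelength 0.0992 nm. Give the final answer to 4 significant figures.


d = a / sqrt(h^2+k^2+l^2)
d = 0.3143 / sqrt(12) = 0.0907306 nm
lambda = 2*d*sin(theta)  =>  sin(theta) = lambda / (2*d)
sin(theta) = 0.0992 / (2 * 0.0907306) = 0.546673
theta = 33.14 deg


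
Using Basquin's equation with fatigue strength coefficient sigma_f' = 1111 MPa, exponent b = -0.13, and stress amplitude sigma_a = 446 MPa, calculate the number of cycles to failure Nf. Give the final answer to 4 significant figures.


sigma_a = sigma_f' * (2*Nf)^b
2*Nf = (sigma_a / sigma_f')^(1/b)
2*Nf = (446 / 1111)^(1/-0.13)
2*Nf = 1119.62
Nf = 559.8 cycles


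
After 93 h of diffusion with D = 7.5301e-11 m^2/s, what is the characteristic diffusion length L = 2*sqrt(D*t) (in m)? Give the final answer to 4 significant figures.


t = 93 hr = 334800 s
Diffusion length = 2*sqrt(D*t)
= 2*sqrt(7.5301e-11 * 334800)
= 0.01004 m


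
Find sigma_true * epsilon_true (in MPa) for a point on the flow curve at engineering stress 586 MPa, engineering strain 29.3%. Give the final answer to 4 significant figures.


sigma_true = sigma_eng * (1 + epsilon_eng)
sigma_true = 586 * (1 + 0.293) = 757.698 MPa
epsilon_true = ln(1 + epsilon_eng)
epsilon_true = ln(1 + 0.293) = 0.256965
sigma_true * epsilon_true = 757.698 * 0.256965 = 194.7 MPa


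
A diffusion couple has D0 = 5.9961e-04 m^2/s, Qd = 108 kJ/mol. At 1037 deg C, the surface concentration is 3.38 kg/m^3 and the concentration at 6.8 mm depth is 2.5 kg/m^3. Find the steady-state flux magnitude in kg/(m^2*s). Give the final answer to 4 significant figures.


Step 1: D = D0 * exp(-Qd/(R*T))
T = 1037 + 273.15 = 1310.15 K
D = 5.9961e-04 * exp(-108e3 / (8.314 * 1310.15)) = 2.96373e-08 m^2/s
Step 2: J = D * (C1 - C2) / dx
J = 2.96373e-08 * (3.38 - 2.5) / 6.8e-03
J = 3.835e-06 kg/(m^2*s)


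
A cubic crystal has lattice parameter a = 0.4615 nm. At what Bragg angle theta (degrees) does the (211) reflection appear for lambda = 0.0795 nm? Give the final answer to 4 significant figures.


d = a / sqrt(h^2+k^2+l^2)
d = 0.4615 / sqrt(6) = 0.188407 nm
lambda = 2*d*sin(theta)  =>  sin(theta) = lambda / (2*d)
sin(theta) = 0.0795 / (2 * 0.188407) = 0.21098
theta = 12.18 deg


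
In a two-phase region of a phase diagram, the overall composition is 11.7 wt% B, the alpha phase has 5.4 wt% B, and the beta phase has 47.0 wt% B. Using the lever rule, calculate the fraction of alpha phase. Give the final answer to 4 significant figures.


f_alpha = (C_beta - C0) / (C_beta - C_alpha)
f_alpha = (47.0 - 11.7) / (47.0 - 5.4)
f_alpha = 0.8486


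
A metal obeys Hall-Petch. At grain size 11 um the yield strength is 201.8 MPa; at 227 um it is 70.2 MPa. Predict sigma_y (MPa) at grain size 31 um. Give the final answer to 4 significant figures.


sigma_y = sigma0 + k / sqrt(d)
1/sqrt(d1) = 1/sqrt(1.1e-05) = 301.511;  1/sqrt(d2) = 66.3723
k = (sigma1 - sigma2) / (1/sqrt(d1) - 1/sqrt(d2)) = (201.8 - 70.2) / (301.511 - 66.3723) = 0.559669 MPa*m^0.5
sigma0 = sigma1 - k/sqrt(d1) = 201.8 - 0.559669*301.511 = 33.0535 MPa
sigma_y(d3) = 33.0535 + 0.559669 / sqrt(3.1e-05) = 133.6 MPa


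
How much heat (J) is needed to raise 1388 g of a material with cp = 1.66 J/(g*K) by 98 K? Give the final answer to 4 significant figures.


Q = m * cp * dT
Q = 1388 * 1.66 * 98
Q = 225800 J


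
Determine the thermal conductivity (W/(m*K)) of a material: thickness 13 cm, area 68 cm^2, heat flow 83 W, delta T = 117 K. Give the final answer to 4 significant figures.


k = Q*L / (A*dT)
L = 0.13 m, A = 6.8e-03 m^2
k = 83 * 0.13 / (6.8e-03 * 117)
k = 13.56 W/(m*K)


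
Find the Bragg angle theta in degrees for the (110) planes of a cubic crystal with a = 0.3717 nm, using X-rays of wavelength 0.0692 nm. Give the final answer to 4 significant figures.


d = a / sqrt(h^2+k^2+l^2)
d = 0.3717 / sqrt(2) = 0.262832 nm
lambda = 2*d*sin(theta)  =>  sin(theta) = lambda / (2*d)
sin(theta) = 0.0692 / (2 * 0.262832) = 0.131643
theta = 7.565 deg


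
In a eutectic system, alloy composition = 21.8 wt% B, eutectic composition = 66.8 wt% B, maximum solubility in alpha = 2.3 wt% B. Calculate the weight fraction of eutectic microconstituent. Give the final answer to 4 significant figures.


f_primary = (C_e - C0) / (C_e - C_alpha_max)
f_primary = (66.8 - 21.8) / (66.8 - 2.3)
f_primary = 0.697674
f_eutectic = 1 - 0.697674 = 0.3023


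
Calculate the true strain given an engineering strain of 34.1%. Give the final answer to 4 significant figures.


epsilon_true = ln(1 + epsilon_eng)
epsilon_true = ln(1 + 0.341)
epsilon_true = 0.2934


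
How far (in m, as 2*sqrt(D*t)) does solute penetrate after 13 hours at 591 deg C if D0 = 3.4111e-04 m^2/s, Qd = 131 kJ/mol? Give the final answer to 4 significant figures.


Step 1: D = D0 * exp(-Qd/(R*T))
T = 864.15 K
D = 3.4111e-04 * exp(-131e3 / (8.314 * 864.15)) = 4.1129e-12 m^2/s
Step 2: L = 2*sqrt(D*t)
t = 13 h = 46800 s
L = 2*sqrt(4.1129e-12 * 46800) = 8.775e-04 m


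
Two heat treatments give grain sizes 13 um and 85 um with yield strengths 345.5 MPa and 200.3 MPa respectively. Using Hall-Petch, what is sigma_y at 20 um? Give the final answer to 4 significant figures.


sigma_y = sigma0 + k / sqrt(d)
1/sqrt(d1) = 1/sqrt(1.3e-05) = 277.35;  1/sqrt(d2) = 108.465
k = (sigma1 - sigma2) / (1/sqrt(d1) - 1/sqrt(d2)) = (345.5 - 200.3) / (277.35 - 108.465) = 0.859757 MPa*m^0.5
sigma0 = sigma1 - k/sqrt(d1) = 345.5 - 0.859757*277.35 = 107.046 MPa
sigma_y(d3) = 107.046 + 0.859757 / sqrt(2e-05) = 299.3 MPa


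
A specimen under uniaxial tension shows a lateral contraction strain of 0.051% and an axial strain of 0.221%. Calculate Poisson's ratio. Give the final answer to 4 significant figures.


nu = -epsilon_lat / epsilon_axial
Lateral strain is contraction (negative), so using magnitudes:
nu = 0.051 / 0.221
nu = 0.2308


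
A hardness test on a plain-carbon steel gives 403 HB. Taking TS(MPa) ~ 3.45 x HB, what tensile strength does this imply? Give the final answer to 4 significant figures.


TS (MPa) = 3.45 * HB
TS = 3.45 * 403
TS = 1390 MPa


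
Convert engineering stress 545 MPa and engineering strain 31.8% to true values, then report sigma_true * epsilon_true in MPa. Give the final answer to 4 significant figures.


sigma_true = sigma_eng * (1 + epsilon_eng)
sigma_true = 545 * (1 + 0.318) = 718.31 MPa
epsilon_true = ln(1 + epsilon_eng)
epsilon_true = ln(1 + 0.318) = 0.276115
sigma_true * epsilon_true = 718.31 * 0.276115 = 198.3 MPa


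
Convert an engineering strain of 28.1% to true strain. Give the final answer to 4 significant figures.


epsilon_true = ln(1 + epsilon_eng)
epsilon_true = ln(1 + 0.281)
epsilon_true = 0.2476


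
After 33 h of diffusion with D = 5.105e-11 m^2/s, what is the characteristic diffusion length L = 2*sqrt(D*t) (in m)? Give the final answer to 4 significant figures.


t = 33 hr = 118800 s
Diffusion length = 2*sqrt(D*t)
= 2*sqrt(5.105e-11 * 118800)
= 4.925e-03 m


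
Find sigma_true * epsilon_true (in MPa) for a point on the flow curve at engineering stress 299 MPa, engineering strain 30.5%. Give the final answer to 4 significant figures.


sigma_true = sigma_eng * (1 + epsilon_eng)
sigma_true = 299 * (1 + 0.305) = 390.195 MPa
epsilon_true = ln(1 + epsilon_eng)
epsilon_true = ln(1 + 0.305) = 0.266203
sigma_true * epsilon_true = 390.195 * 0.266203 = 103.9 MPa


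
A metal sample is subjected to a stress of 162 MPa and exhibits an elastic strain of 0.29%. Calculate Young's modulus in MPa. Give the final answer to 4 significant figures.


E = sigma / epsilon
epsilon = 0.29% = 2.9e-03
E = 162 / 2.9e-03
E = 55860 MPa


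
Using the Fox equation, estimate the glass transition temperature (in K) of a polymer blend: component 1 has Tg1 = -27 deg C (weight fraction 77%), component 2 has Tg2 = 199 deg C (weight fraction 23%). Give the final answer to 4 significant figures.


1/Tg = w1/Tg1 + w2/Tg2 (in Kelvin)
Tg1 = 246.15 K, Tg2 = 472.15 K
1/Tg = 0.77/246.15 + 0.23/472.15
Tg = 276.6 K


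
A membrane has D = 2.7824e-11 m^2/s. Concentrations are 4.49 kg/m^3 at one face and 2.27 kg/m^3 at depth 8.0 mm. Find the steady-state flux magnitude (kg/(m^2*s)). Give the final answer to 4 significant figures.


J = -D * (dC/dx) = D * (C1 - C2) / dx
J = 2.7824e-11 * (4.49 - 2.27) / 8e-03
J = 7.721e-09 kg/(m^2*s)


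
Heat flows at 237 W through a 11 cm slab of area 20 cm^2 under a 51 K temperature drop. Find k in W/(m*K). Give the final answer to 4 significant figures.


k = Q*L / (A*dT)
L = 0.11 m, A = 2e-03 m^2
k = 237 * 0.11 / (2e-03 * 51)
k = 255.6 W/(m*K)


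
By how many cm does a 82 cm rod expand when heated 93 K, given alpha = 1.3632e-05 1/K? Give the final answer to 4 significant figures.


dL = L0 * alpha * dT
dL = 82 * 1.3632e-05 * 93
dL = 0.104 cm


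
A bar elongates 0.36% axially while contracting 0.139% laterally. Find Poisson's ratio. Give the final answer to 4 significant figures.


nu = -epsilon_lat / epsilon_axial
Lateral strain is contraction (negative), so using magnitudes:
nu = 0.139 / 0.36
nu = 0.3861


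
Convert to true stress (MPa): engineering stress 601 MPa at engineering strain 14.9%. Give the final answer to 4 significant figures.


sigma_true = sigma_eng * (1 + epsilon_eng)
sigma_true = 601 * (1 + 0.149)
sigma_true = 690.5 MPa


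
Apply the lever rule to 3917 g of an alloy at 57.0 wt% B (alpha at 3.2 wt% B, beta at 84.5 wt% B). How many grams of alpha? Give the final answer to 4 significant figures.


f_alpha = (C_beta - C0) / (C_beta - C_alpha)
f_alpha = (84.5 - 57.0) / (84.5 - 3.2) = 0.338253
m_alpha = f_alpha * m_total = 0.338253 * 3917 = 1325 g


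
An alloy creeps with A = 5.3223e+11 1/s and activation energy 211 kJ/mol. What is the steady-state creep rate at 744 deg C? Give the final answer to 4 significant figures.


rate = A * exp(-Q / (R*T))
T = 744 + 273.15 = 1017.15 K
rate = 5.3223e+11 * exp(-211e3 / (8.314 * 1017.15))
rate = 7.763 1/s


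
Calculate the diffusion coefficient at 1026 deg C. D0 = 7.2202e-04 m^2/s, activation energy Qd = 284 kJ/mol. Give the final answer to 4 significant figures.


D = D0 * exp(-Qd / (R*T))
T = 1299.15 K
D = 7.2202e-04 * exp(-284e3 / (8.314 * 1299.15))
D = 2.75e-15 m^2/s


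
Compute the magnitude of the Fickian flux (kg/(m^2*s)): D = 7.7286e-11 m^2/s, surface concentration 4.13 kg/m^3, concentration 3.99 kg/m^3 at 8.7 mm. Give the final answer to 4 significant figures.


J = -D * (dC/dx) = D * (C1 - C2) / dx
J = 7.7286e-11 * (4.13 - 3.99) / 8.7e-03
J = 1.244e-09 kg/(m^2*s)


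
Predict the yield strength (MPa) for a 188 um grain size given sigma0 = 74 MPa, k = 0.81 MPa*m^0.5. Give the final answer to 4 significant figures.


sigma_y = sigma0 + k / sqrt(d)
d = 188 um = 1.88e-04 m
sigma_y = 74 + 0.81 / sqrt(1.88e-04)
sigma_y = 133.1 MPa


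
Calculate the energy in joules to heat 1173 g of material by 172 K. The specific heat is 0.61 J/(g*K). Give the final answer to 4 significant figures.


Q = m * cp * dT
Q = 1173 * 0.61 * 172
Q = 123100 J


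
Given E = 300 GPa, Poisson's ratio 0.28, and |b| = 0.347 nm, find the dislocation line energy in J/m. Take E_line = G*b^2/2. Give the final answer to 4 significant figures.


Step 1: G = E / (2*(1+nu))
G = 300 / (2*(1+0.28)) = 117.188 GPa = 1.17188e+11 Pa
Step 2: E_line = G*b^2/2
b = 0.347 nm = 3.47e-10 m
E_line = 0.5 * 1.17188e+11 * (3.47e-10)^2 = 7.055e-09 J/m


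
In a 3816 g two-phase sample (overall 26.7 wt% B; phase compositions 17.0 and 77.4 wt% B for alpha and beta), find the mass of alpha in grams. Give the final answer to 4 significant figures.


f_alpha = (C_beta - C0) / (C_beta - C_alpha)
f_alpha = (77.4 - 26.7) / (77.4 - 17.0) = 0.839404
m_alpha = f_alpha * m_total = 0.839404 * 3816 = 3203 g


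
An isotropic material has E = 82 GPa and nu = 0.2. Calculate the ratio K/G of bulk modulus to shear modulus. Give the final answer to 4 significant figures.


G = E / (2*(1+nu))
G = 82 / (2*(1+0.2)) = 34.1667 GPa
K = E / (3*(1-2*nu))
K = 82 / (3*(1-2*0.2)) = 45.5556 GPa
K/G = 45.5556 / 34.1667 = 1.333


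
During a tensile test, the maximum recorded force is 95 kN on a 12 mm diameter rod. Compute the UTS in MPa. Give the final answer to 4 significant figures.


A0 = pi*(d/2)^2 = pi*(12/2)^2 = 113.097 mm^2
UTS = F_max / A0 = 95*1000 / 113.097
UTS = 840 MPa


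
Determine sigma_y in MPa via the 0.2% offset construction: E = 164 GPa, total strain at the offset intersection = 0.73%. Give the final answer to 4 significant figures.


Offset strain = 0.002
Elastic strain at yield = total_strain - offset = 7.3e-03 - 0.002 = 5.3e-03
sigma_y = E * elastic_strain = 164000 * 5.3e-03
sigma_y = 869.2 MPa


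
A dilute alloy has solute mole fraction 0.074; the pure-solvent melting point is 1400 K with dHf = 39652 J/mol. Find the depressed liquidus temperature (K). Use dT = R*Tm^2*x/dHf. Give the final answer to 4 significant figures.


dT = R*Tm^2*x / dHf
dT = 8.314 * 1400^2 * 0.074 / 39652
dT = 30.4111 K
T_new = 1400 - 30.4111 = 1370 K


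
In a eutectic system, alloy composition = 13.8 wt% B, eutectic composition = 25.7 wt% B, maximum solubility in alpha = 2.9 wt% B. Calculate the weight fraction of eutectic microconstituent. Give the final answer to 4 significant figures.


f_primary = (C_e - C0) / (C_e - C_alpha_max)
f_primary = (25.7 - 13.8) / (25.7 - 2.9)
f_primary = 0.52193
f_eutectic = 1 - 0.52193 = 0.4781


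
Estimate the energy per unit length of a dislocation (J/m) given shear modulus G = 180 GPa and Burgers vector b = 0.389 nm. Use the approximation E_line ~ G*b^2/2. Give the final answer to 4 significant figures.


E = G*b^2/2
b = 0.389 nm = 3.89e-10 m
G = 180 GPa = 1.8e+11 Pa
E = 0.5 * 1.8e+11 * (3.89e-10)^2
E = 1.362e-08 J/m


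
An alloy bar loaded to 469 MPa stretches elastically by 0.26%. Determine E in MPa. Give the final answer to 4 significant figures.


E = sigma / epsilon
epsilon = 0.26% = 2.6e-03
E = 469 / 2.6e-03
E = 180400 MPa


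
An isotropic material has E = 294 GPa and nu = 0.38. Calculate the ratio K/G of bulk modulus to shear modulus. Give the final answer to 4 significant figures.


G = E / (2*(1+nu))
G = 294 / (2*(1+0.38)) = 106.522 GPa
K = E / (3*(1-2*nu))
K = 294 / (3*(1-2*0.38)) = 408.333 GPa
K/G = 408.333 / 106.522 = 3.833


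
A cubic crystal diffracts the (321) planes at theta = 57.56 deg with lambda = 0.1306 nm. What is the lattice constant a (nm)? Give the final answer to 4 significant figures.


d = lambda / (2*sin(theta))
d = 0.1306 / (2*sin(57.56 deg))
d = 0.0773739 nm
a = d * sqrt(h^2+k^2+l^2) = 0.0773739 * sqrt(14)
a = 0.2895 nm


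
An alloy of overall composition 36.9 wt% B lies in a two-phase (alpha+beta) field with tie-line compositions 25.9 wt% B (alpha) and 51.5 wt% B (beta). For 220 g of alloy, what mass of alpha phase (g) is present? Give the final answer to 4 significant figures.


f_alpha = (C_beta - C0) / (C_beta - C_alpha)
f_alpha = (51.5 - 36.9) / (51.5 - 25.9) = 0.570313
m_alpha = f_alpha * m_total = 0.570313 * 220 = 125.5 g


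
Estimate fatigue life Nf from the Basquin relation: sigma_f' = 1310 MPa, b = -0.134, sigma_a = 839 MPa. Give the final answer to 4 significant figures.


sigma_a = sigma_f' * (2*Nf)^b
2*Nf = (sigma_a / sigma_f')^(1/b)
2*Nf = (839 / 1310)^(1/-0.134)
2*Nf = 27.8035
Nf = 13.9 cycles


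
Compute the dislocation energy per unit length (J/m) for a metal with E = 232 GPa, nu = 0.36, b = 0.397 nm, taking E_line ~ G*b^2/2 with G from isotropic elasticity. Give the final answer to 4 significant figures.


Step 1: G = E / (2*(1+nu))
G = 232 / (2*(1+0.36)) = 85.2941 GPa = 8.52941e+10 Pa
Step 2: E_line = G*b^2/2
b = 0.397 nm = 3.97e-10 m
E_line = 0.5 * 8.52941e+10 * (3.97e-10)^2 = 6.722e-09 J/m


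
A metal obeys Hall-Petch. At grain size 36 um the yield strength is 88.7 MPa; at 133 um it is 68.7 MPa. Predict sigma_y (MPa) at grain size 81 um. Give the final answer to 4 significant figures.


sigma_y = sigma0 + k / sqrt(d)
1/sqrt(d1) = 1/sqrt(3.6e-05) = 166.667;  1/sqrt(d2) = 86.711
k = (sigma1 - sigma2) / (1/sqrt(d1) - 1/sqrt(d2)) = (88.7 - 68.7) / (166.667 - 86.711) = 0.250139 MPa*m^0.5
sigma0 = sigma1 - k/sqrt(d1) = 88.7 - 0.250139*166.667 = 47.0102 MPa
sigma_y(d3) = 47.0102 + 0.250139 / sqrt(8.1e-05) = 74.8 MPa


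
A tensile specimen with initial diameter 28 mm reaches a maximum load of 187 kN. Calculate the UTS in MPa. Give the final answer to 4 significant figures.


A0 = pi*(d/2)^2 = pi*(28/2)^2 = 615.752 mm^2
UTS = F_max / A0 = 187*1000 / 615.752
UTS = 303.7 MPa


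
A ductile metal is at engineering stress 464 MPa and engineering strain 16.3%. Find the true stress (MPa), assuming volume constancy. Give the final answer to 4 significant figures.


sigma_true = sigma_eng * (1 + epsilon_eng)
sigma_true = 464 * (1 + 0.163)
sigma_true = 539.6 MPa


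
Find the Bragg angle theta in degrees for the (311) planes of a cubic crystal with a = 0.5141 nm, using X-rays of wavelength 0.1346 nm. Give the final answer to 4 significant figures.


d = a / sqrt(h^2+k^2+l^2)
d = 0.5141 / sqrt(11) = 0.155007 nm
lambda = 2*d*sin(theta)  =>  sin(theta) = lambda / (2*d)
sin(theta) = 0.1346 / (2 * 0.155007) = 0.434174
theta = 25.73 deg


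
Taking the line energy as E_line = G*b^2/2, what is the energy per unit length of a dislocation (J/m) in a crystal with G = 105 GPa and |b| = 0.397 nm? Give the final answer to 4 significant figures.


E = G*b^2/2
b = 0.397 nm = 3.97e-10 m
G = 105 GPa = 1.05e+11 Pa
E = 0.5 * 1.05e+11 * (3.97e-10)^2
E = 8.274e-09 J/m


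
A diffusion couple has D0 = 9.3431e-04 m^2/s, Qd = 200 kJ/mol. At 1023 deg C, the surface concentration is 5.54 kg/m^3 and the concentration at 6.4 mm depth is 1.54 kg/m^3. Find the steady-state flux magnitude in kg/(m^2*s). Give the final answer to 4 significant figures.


Step 1: D = D0 * exp(-Qd/(R*T))
T = 1023 + 273.15 = 1296.15 K
D = 9.3431e-04 * exp(-200e3 / (8.314 * 1296.15)) = 8.13264e-12 m^2/s
Step 2: J = D * (C1 - C2) / dx
J = 8.13264e-12 * (5.54 - 1.54) / 6.4e-03
J = 5.083e-09 kg/(m^2*s)


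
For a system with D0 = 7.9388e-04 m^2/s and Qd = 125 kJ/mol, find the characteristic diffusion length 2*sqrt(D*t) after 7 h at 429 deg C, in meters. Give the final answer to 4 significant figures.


Step 1: D = D0 * exp(-Qd/(R*T))
T = 702.15 K
D = 7.9388e-04 * exp(-125e3 / (8.314 * 702.15)) = 3.98443e-13 m^2/s
Step 2: L = 2*sqrt(D*t)
t = 7 h = 25200 s
L = 2*sqrt(3.98443e-13 * 25200) = 2.004e-04 m


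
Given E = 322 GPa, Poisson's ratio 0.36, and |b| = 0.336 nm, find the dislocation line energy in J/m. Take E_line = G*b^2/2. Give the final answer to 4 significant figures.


Step 1: G = E / (2*(1+nu))
G = 322 / (2*(1+0.36)) = 118.382 GPa = 1.18382e+11 Pa
Step 2: E_line = G*b^2/2
b = 0.336 nm = 3.36e-10 m
E_line = 0.5 * 1.18382e+11 * (3.36e-10)^2 = 6.682e-09 J/m


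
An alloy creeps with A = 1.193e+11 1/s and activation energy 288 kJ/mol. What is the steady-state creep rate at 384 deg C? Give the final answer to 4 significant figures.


rate = A * exp(-Q / (R*T))
T = 384 + 273.15 = 657.15 K
rate = 1.193e+11 * exp(-288e3 / (8.314 * 657.15))
rate = 1.526e-12 1/s


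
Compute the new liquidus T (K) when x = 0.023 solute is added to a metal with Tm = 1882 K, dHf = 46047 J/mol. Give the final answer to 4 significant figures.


dT = R*Tm^2*x / dHf
dT = 8.314 * 1882^2 * 0.023 / 46047
dT = 14.7087 K
T_new = 1882 - 14.7087 = 1867 K


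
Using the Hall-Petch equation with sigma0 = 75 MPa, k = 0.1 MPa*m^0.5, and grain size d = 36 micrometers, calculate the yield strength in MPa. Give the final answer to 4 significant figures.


sigma_y = sigma0 + k / sqrt(d)
d = 36 um = 3.6e-05 m
sigma_y = 75 + 0.1 / sqrt(3.6e-05)
sigma_y = 91.67 MPa


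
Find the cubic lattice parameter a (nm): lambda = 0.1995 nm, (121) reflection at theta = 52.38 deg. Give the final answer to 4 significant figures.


d = lambda / (2*sin(theta))
d = 0.1995 / (2*sin(52.38 deg))
d = 0.125935 nm
a = d * sqrt(h^2+k^2+l^2) = 0.125935 * sqrt(6)
a = 0.3085 nm


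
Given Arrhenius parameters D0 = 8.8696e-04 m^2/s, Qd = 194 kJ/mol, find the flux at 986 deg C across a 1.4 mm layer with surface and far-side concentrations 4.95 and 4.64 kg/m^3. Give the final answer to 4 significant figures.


Step 1: D = D0 * exp(-Qd/(R*T))
T = 986 + 273.15 = 1259.15 K
D = 8.8696e-04 * exp(-194e3 / (8.314 * 1259.15)) = 7.93794e-12 m^2/s
Step 2: J = D * (C1 - C2) / dx
J = 7.93794e-12 * (4.95 - 4.64) / 1.4e-03
J = 1.758e-09 kg/(m^2*s)


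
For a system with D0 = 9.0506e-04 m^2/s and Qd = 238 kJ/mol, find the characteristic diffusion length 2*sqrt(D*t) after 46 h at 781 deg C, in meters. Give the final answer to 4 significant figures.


Step 1: D = D0 * exp(-Qd/(R*T))
T = 1054.15 K
D = 9.0506e-04 * exp(-238e3 / (8.314 * 1054.15)) = 1.4555e-15 m^2/s
Step 2: L = 2*sqrt(D*t)
t = 46 h = 165600 s
L = 2*sqrt(1.4555e-15 * 165600) = 3.105e-05 m


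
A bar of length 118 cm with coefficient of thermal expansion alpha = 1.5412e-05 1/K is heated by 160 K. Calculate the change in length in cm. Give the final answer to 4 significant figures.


dL = L0 * alpha * dT
dL = 118 * 1.5412e-05 * 160
dL = 0.291 cm


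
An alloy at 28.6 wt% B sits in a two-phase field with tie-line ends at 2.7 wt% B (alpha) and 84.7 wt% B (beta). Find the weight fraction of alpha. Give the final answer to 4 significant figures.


f_alpha = (C_beta - C0) / (C_beta - C_alpha)
f_alpha = (84.7 - 28.6) / (84.7 - 2.7)
f_alpha = 0.6841


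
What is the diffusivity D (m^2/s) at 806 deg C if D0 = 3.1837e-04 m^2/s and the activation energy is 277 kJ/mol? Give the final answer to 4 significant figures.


D = D0 * exp(-Qd / (R*T))
T = 1079.15 K
D = 3.1837e-04 * exp(-277e3 / (8.314 * 1079.15))
D = 1.244e-17 m^2/s


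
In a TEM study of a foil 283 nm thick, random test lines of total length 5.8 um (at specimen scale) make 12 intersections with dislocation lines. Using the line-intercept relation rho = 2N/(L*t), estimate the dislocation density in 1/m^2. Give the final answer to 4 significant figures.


rho = 2N / (L * t)
L = 5.8 um = 5.8e-06 m, t = 283 nm = 2.83e-07 m
rho = 2 * 12 / (5.8e-06 * 2.83e-07)
rho = 1.462e+13 1/m^2


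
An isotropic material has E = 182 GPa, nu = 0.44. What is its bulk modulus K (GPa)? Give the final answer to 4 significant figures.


K = E / (3*(1-2*nu))
K = 182 / (3*(1-2*0.44))
K = 505.6 GPa


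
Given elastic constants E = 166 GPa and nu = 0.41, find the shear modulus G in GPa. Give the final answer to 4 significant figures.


G = E / (2*(1+nu))
G = 166 / (2*(1+0.41))
G = 58.87 GPa


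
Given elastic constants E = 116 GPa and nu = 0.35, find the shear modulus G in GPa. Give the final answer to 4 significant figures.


G = E / (2*(1+nu))
G = 116 / (2*(1+0.35))
G = 42.96 GPa


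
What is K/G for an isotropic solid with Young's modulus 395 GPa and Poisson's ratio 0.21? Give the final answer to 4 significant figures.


G = E / (2*(1+nu))
G = 395 / (2*(1+0.21)) = 163.223 GPa
K = E / (3*(1-2*nu))
K = 395 / (3*(1-2*0.21)) = 227.011 GPa
K/G = 227.011 / 163.223 = 1.391


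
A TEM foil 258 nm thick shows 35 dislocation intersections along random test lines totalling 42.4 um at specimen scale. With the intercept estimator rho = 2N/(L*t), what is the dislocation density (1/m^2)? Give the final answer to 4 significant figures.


rho = 2N / (L * t)
L = 42.4 um = 4.24e-05 m, t = 258 nm = 2.58e-07 m
rho = 2 * 35 / (4.24e-05 * 2.58e-07)
rho = 6.399e+12 1/m^2


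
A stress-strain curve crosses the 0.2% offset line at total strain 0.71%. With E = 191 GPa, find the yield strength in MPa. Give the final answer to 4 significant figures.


Offset strain = 0.002
Elastic strain at yield = total_strain - offset = 7.1e-03 - 0.002 = 5.1e-03
sigma_y = E * elastic_strain = 191000 * 5.1e-03
sigma_y = 974.1 MPa


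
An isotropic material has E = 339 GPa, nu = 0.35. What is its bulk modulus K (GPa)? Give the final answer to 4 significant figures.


K = E / (3*(1-2*nu))
K = 339 / (3*(1-2*0.35))
K = 376.7 GPa


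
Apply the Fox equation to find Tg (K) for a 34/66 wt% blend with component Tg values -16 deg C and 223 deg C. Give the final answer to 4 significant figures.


1/Tg = w1/Tg1 + w2/Tg2 (in Kelvin)
Tg1 = 257.15 K, Tg2 = 496.15 K
1/Tg = 0.34/257.15 + 0.66/496.15
Tg = 377 K


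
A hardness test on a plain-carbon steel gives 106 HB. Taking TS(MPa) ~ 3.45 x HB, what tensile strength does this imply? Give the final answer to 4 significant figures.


TS (MPa) = 3.45 * HB
TS = 3.45 * 106
TS = 365.7 MPa


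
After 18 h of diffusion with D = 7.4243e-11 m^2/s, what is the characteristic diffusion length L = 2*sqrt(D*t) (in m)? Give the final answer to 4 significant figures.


t = 18 hr = 64800 s
Diffusion length = 2*sqrt(D*t)
= 2*sqrt(7.4243e-11 * 64800)
= 4.387e-03 m


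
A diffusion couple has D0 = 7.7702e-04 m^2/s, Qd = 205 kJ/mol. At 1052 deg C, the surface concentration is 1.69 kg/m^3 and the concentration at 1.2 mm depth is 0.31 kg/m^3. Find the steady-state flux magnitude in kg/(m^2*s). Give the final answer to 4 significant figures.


Step 1: D = D0 * exp(-Qd/(R*T))
T = 1052 + 273.15 = 1325.15 K
D = 7.7702e-04 * exp(-205e3 / (8.314 * 1325.15)) = 6.44866e-12 m^2/s
Step 2: J = D * (C1 - C2) / dx
J = 6.44866e-12 * (1.69 - 0.31) / 1.2e-03
J = 7.416e-09 kg/(m^2*s)


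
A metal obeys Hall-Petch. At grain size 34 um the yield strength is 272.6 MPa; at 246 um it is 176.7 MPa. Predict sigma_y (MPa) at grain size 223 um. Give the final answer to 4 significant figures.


sigma_y = sigma0 + k / sqrt(d)
1/sqrt(d1) = 1/sqrt(3.4e-05) = 171.499;  1/sqrt(d2) = 63.7577
k = (sigma1 - sigma2) / (1/sqrt(d1) - 1/sqrt(d2)) = (272.6 - 176.7) / (171.499 - 63.7577) = 0.890098 MPa*m^0.5
sigma0 = sigma1 - k/sqrt(d1) = 272.6 - 0.890098*171.499 = 119.949 MPa
sigma_y(d3) = 119.949 + 0.890098 / sqrt(2.23e-04) = 179.6 MPa


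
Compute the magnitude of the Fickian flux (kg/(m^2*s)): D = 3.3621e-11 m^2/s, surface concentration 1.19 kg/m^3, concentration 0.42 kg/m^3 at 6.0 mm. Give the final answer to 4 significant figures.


J = -D * (dC/dx) = D * (C1 - C2) / dx
J = 3.3621e-11 * (1.19 - 0.42) / 6e-03
J = 4.315e-09 kg/(m^2*s)


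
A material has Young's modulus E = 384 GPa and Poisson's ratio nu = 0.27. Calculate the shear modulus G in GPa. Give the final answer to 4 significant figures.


G = E / (2*(1+nu))
G = 384 / (2*(1+0.27))
G = 151.2 GPa


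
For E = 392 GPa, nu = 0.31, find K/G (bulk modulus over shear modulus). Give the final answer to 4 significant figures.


G = E / (2*(1+nu))
G = 392 / (2*(1+0.31)) = 149.618 GPa
K = E / (3*(1-2*nu))
K = 392 / (3*(1-2*0.31)) = 343.86 GPa
K/G = 343.86 / 149.618 = 2.298


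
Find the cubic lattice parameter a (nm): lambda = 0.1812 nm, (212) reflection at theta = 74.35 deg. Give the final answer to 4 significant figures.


d = lambda / (2*sin(theta))
d = 0.1812 / (2*sin(74.35 deg))
d = 0.0940881 nm
a = d * sqrt(h^2+k^2+l^2) = 0.0940881 * sqrt(9)
a = 0.2823 nm


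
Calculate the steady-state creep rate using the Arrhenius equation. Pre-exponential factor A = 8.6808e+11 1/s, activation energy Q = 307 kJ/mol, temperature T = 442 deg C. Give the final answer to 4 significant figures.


rate = A * exp(-Q / (R*T))
T = 442 + 273.15 = 715.15 K
rate = 8.6808e+11 * exp(-307e3 / (8.314 * 715.15))
rate = 3.269e-11 1/s


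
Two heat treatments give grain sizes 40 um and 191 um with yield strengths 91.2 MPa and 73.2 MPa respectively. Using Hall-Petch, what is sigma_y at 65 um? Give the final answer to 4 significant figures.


sigma_y = sigma0 + k / sqrt(d)
1/sqrt(d1) = 1/sqrt(4e-05) = 158.114;  1/sqrt(d2) = 72.3575
k = (sigma1 - sigma2) / (1/sqrt(d1) - 1/sqrt(d2)) = (91.2 - 73.2) / (158.114 - 72.3575) = 0.209897 MPa*m^0.5
sigma0 = sigma1 - k/sqrt(d1) = 91.2 - 0.209897*158.114 = 58.0124 MPa
sigma_y(d3) = 58.0124 + 0.209897 / sqrt(6.5e-05) = 84.05 MPa


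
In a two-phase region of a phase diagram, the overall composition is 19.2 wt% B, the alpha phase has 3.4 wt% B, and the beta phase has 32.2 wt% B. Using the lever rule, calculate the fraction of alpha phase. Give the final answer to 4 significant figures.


f_alpha = (C_beta - C0) / (C_beta - C_alpha)
f_alpha = (32.2 - 19.2) / (32.2 - 3.4)
f_alpha = 0.4514


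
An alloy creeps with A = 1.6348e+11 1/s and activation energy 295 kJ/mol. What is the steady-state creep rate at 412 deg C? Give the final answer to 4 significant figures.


rate = A * exp(-Q / (R*T))
T = 412 + 273.15 = 685.15 K
rate = 1.6348e+11 * exp(-295e3 / (8.314 * 685.15))
rate = 5.277e-12 1/s


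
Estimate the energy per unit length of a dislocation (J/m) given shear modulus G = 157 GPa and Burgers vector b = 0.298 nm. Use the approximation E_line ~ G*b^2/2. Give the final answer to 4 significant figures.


E = G*b^2/2
b = 0.298 nm = 2.98e-10 m
G = 157 GPa = 1.57e+11 Pa
E = 0.5 * 1.57e+11 * (2.98e-10)^2
E = 6.971e-09 J/m


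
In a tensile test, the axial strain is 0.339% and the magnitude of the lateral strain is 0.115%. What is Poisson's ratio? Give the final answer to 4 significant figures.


nu = -epsilon_lat / epsilon_axial
Lateral strain is contraction (negative), so using magnitudes:
nu = 0.115 / 0.339
nu = 0.3392


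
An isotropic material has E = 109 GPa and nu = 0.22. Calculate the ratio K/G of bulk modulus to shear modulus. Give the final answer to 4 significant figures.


G = E / (2*(1+nu))
G = 109 / (2*(1+0.22)) = 44.6721 GPa
K = E / (3*(1-2*nu))
K = 109 / (3*(1-2*0.22)) = 64.881 GPa
K/G = 64.881 / 44.6721 = 1.452


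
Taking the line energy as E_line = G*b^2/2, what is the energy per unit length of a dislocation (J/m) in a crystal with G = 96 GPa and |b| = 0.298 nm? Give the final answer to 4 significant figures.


E = G*b^2/2
b = 0.298 nm = 2.98e-10 m
G = 96 GPa = 9.6e+10 Pa
E = 0.5 * 9.6e+10 * (2.98e-10)^2
E = 4.263e-09 J/m


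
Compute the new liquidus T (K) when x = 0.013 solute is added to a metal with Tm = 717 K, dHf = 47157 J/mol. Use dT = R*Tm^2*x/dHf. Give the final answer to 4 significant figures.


dT = R*Tm^2*x / dHf
dT = 8.314 * 717^2 * 0.013 / 47157
dT = 1.17827 K
T_new = 717 - 1.17827 = 715.8 K


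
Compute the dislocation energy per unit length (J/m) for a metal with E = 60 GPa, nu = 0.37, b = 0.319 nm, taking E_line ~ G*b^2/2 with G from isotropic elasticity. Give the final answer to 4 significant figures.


Step 1: G = E / (2*(1+nu))
G = 60 / (2*(1+0.37)) = 21.8978 GPa = 2.18978e+10 Pa
Step 2: E_line = G*b^2/2
b = 0.319 nm = 3.19e-10 m
E_line = 0.5 * 2.18978e+10 * (3.19e-10)^2 = 1.114e-09 J/m


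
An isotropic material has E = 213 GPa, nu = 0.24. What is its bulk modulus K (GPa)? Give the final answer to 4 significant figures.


K = E / (3*(1-2*nu))
K = 213 / (3*(1-2*0.24))
K = 136.5 GPa


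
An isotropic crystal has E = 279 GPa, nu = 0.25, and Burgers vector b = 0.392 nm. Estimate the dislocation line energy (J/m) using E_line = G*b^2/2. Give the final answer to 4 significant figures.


Step 1: G = E / (2*(1+nu))
G = 279 / (2*(1+0.25)) = 111.6 GPa = 1.116e+11 Pa
Step 2: E_line = G*b^2/2
b = 0.392 nm = 3.92e-10 m
E_line = 0.5 * 1.116e+11 * (3.92e-10)^2 = 8.574e-09 J/m


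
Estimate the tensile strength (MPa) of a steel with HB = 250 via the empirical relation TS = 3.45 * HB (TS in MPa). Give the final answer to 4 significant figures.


TS (MPa) = 3.45 * HB
TS = 3.45 * 250
TS = 862.5 MPa


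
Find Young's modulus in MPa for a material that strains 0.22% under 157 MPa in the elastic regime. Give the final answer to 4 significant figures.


E = sigma / epsilon
epsilon = 0.22% = 2.2e-03
E = 157 / 2.2e-03
E = 71360 MPa


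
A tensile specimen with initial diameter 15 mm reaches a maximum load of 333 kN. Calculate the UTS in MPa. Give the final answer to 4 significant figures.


A0 = pi*(d/2)^2 = pi*(15/2)^2 = 176.715 mm^2
UTS = F_max / A0 = 333*1000 / 176.715
UTS = 1884 MPa


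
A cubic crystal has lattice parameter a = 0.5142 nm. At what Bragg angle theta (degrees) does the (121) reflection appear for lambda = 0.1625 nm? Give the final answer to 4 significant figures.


d = a / sqrt(h^2+k^2+l^2)
d = 0.5142 / sqrt(6) = 0.209921 nm
lambda = 2*d*sin(theta)  =>  sin(theta) = lambda / (2*d)
sin(theta) = 0.1625 / (2 * 0.209921) = 0.38705
theta = 22.77 deg


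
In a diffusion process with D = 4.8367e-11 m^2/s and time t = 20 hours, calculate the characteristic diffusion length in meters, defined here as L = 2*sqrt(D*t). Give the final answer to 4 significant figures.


t = 20 hr = 72000 s
Diffusion length = 2*sqrt(D*t)
= 2*sqrt(4.8367e-11 * 72000)
= 3.732e-03 m


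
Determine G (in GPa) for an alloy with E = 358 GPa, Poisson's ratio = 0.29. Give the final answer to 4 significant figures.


G = E / (2*(1+nu))
G = 358 / (2*(1+0.29))
G = 138.8 GPa


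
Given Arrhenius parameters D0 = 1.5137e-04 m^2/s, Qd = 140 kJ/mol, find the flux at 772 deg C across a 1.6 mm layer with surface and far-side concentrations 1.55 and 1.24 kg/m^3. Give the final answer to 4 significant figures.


Step 1: D = D0 * exp(-Qd/(R*T))
T = 772 + 273.15 = 1045.15 K
D = 1.5137e-04 * exp(-140e3 / (8.314 * 1045.15)) = 1.52352e-11 m^2/s
Step 2: J = D * (C1 - C2) / dx
J = 1.52352e-11 * (1.55 - 1.24) / 1.6e-03
J = 2.952e-09 kg/(m^2*s)


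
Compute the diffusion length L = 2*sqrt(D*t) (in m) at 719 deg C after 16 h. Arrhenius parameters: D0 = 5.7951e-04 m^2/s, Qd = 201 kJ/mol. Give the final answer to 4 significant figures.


Step 1: D = D0 * exp(-Qd/(R*T))
T = 992.15 K
D = 5.7951e-04 * exp(-201e3 / (8.314 * 992.15)) = 1.51511e-14 m^2/s
Step 2: L = 2*sqrt(D*t)
t = 16 h = 57600 s
L = 2*sqrt(1.51511e-14 * 57600) = 5.908e-05 m


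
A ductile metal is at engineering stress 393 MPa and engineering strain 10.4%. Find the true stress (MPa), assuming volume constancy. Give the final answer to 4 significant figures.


sigma_true = sigma_eng * (1 + epsilon_eng)
sigma_true = 393 * (1 + 0.104)
sigma_true = 433.9 MPa


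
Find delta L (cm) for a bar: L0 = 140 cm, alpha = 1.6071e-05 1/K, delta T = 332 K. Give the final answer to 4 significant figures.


dL = L0 * alpha * dT
dL = 140 * 1.6071e-05 * 332
dL = 0.747 cm


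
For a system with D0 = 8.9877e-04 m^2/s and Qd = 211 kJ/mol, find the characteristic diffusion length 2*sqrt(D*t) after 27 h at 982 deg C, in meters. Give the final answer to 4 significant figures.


Step 1: D = D0 * exp(-Qd/(R*T))
T = 1255.15 K
D = 8.9877e-04 * exp(-211e3 / (8.314 * 1255.15)) = 1.48697e-12 m^2/s
Step 2: L = 2*sqrt(D*t)
t = 27 h = 97200 s
L = 2*sqrt(1.48697e-12 * 97200) = 7.604e-04 m


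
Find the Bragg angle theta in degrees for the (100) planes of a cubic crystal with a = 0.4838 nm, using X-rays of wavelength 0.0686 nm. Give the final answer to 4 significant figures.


d = a / sqrt(h^2+k^2+l^2)
d = 0.4838 / sqrt(1) = 0.4838 nm
lambda = 2*d*sin(theta)  =>  sin(theta) = lambda / (2*d)
sin(theta) = 0.0686 / (2 * 0.4838) = 0.0708971
theta = 4.066 deg


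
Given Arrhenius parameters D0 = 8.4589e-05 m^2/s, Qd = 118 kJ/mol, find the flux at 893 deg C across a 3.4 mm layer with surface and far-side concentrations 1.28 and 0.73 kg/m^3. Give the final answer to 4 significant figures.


Step 1: D = D0 * exp(-Qd/(R*T))
T = 893 + 273.15 = 1166.15 K
D = 8.4589e-05 * exp(-118e3 / (8.314 * 1166.15)) = 4.38149e-10 m^2/s
Step 2: J = D * (C1 - C2) / dx
J = 4.38149e-10 * (1.28 - 0.73) / 3.4e-03
J = 7.088e-08 kg/(m^2*s)


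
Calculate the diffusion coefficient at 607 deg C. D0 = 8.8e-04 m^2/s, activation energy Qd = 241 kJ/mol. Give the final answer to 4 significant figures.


D = D0 * exp(-Qd / (R*T))
T = 880.15 K
D = 8.8e-04 * exp(-241e3 / (8.314 * 880.15))
D = 4.378e-18 m^2/s


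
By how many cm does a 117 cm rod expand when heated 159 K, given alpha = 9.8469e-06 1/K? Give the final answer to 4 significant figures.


dL = L0 * alpha * dT
dL = 117 * 9.8469e-06 * 159
dL = 0.1832 cm


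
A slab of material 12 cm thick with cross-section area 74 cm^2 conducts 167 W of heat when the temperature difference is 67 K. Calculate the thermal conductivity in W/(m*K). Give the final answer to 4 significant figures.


k = Q*L / (A*dT)
L = 0.12 m, A = 7.4e-03 m^2
k = 167 * 0.12 / (7.4e-03 * 67)
k = 40.42 W/(m*K)


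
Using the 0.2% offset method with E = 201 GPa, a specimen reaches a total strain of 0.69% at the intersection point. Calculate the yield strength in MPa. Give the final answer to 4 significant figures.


Offset strain = 0.002
Elastic strain at yield = total_strain - offset = 6.9e-03 - 0.002 = 4.9e-03
sigma_y = E * elastic_strain = 201000 * 4.9e-03
sigma_y = 984.9 MPa


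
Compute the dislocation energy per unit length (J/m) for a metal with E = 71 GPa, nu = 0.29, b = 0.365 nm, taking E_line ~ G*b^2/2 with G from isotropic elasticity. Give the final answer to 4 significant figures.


Step 1: G = E / (2*(1+nu))
G = 71 / (2*(1+0.29)) = 27.5194 GPa = 2.75194e+10 Pa
Step 2: E_line = G*b^2/2
b = 0.365 nm = 3.65e-10 m
E_line = 0.5 * 2.75194e+10 * (3.65e-10)^2 = 1.833e-09 J/m


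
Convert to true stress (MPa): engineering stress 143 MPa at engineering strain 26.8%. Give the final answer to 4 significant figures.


sigma_true = sigma_eng * (1 + epsilon_eng)
sigma_true = 143 * (1 + 0.268)
sigma_true = 181.3 MPa


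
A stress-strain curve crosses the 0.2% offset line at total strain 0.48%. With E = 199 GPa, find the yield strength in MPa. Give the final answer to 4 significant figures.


Offset strain = 0.002
Elastic strain at yield = total_strain - offset = 4.8e-03 - 0.002 = 2.8e-03
sigma_y = E * elastic_strain = 199000 * 2.8e-03
sigma_y = 557.2 MPa


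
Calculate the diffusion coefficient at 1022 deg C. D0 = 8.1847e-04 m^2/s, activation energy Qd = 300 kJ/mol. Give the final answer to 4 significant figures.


D = D0 * exp(-Qd / (R*T))
T = 1295.15 K
D = 8.1847e-04 * exp(-300e3 / (8.314 * 1295.15))
D = 6.505e-16 m^2/s
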